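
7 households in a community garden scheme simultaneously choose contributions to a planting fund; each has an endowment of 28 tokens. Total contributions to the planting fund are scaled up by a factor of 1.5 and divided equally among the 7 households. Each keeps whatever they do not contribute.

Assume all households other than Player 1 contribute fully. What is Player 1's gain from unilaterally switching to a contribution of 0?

Switching from a contribution of 28 to 0 lets Player 1 keep an extra 28 tokens, but lowers the planting fund by 28, which costs Player 1 their own share of that drop: 1.5/7 × 28 = 6.00.
Net gain = 28 − 6.00 = 22.00. The private return per contributed unit (0.2143) is below 1, so free-riding is indeed the best response regardless of what the others do.

22.00 tokens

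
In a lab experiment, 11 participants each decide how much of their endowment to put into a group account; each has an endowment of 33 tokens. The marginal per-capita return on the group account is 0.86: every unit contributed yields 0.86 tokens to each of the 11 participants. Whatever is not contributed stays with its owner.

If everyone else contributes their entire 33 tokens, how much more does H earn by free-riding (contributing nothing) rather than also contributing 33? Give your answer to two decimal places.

4.62 tokens

Switching from a contribution of 33 to 0 lets H keep an extra 33 tokens, but lowers the group account by 33, which costs H their own share of that drop: 0.86 × 33 = 28.38.
Net gain = 33 − 28.38 = 4.62. The private return per contributed unit (0.86) is below 1, so free-riding is indeed the best response regardless of what the others do.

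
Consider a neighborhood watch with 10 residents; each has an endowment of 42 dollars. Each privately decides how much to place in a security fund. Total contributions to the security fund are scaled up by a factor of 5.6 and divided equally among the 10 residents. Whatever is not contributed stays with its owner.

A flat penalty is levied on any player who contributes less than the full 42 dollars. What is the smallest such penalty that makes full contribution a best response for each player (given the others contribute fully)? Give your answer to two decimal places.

Given the others contribute fully, the best deviation is to contribute 0 (any partial contribution still incurs the fine and gives up units whose private return 0.5600 is below 1).
Deviating from 42 to 0 saves 42 dollars but forfeits the deviator's share of the drop in the security fund: 5.6/10 × 42 = 23.52.
So the deviation gain is 42 − 23.52 = 18.48, and the fine must be at least 18.48 dollars to wipe it out.

18.48 dollars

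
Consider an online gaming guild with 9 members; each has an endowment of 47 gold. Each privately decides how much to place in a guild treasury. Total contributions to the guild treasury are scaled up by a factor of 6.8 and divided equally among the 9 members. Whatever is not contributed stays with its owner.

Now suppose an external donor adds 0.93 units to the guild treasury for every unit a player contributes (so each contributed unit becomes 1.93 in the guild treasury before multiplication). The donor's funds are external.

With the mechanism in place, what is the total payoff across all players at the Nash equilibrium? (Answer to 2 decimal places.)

5551.45 gold

Under the mechanism each unit contributed yields 6.8 × 1.93 / 9 = 1.4582 back to its contributor per unit of net cost, which exceeds 1, making full contribution the dominant choice for everyone.
At the Nash equilibrium everyone contributes 47. Group total payoff = 6.8 × 1.93 × 423 = 5551.45.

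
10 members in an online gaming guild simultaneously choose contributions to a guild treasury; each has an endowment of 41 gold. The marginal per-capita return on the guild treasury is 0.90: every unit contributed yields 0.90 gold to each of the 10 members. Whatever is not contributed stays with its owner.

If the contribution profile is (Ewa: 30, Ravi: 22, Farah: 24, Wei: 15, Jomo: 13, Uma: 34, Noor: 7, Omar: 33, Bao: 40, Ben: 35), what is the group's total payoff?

2434.00 gold

Total contributed: 30 + 22 + 24 + 15 + 13 + 34 + 7 + 33 + 40 + 35 = 253; total kept: 10 × 41 − 253 = 157.
The guild treasury pays out 0.90 × 10 × 253 = 2277.00 in aggregate.
Group total = 157 + 2277.00 = 2434.00.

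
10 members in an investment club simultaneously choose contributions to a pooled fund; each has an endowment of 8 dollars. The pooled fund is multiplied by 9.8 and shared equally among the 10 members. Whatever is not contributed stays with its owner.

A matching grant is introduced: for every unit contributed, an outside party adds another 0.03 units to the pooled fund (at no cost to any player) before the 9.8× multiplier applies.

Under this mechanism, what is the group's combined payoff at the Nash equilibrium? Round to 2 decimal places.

807.52 dollars

Under the mechanism each unit contributed yields 9.8 × 1.03 / 10 = 1.0094 back to its contributor per unit of net cost, which exceeds 1, making full contribution the dominant choice for everyone.
At the Nash equilibrium everyone contributes 8. Group total payoff = 9.8 × 1.03 × 80 = 807.52.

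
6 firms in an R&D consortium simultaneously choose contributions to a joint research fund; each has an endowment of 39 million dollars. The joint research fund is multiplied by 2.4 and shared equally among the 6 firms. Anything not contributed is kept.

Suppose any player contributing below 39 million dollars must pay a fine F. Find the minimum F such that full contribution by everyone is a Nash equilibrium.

Given the others contribute fully, the best deviation is to contribute 0 (any partial contribution still incurs the fine and gives up units whose private return 0.4000 is below 1).
Deviating from 39 to 0 saves 39 million dollars but forfeits the deviator's share of the drop in the joint research fund: 2.4/6 × 39 = 15.60.
So the deviation gain is 39 − 15.60 = 23.40, and the fine must be at least 23.40 million dollars to wipe it out.

23.40 million dollars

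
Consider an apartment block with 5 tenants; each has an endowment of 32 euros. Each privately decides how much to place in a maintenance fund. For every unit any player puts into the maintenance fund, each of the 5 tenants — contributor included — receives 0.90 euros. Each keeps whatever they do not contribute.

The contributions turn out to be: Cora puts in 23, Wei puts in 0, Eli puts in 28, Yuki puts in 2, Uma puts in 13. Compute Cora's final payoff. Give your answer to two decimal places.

Total contributed: 23 + 0 + 28 + 2 + 13 = 66.
Each receives 0.90 × 66 = 59.40 from the maintenance fund.
Cora keeps 32 − 23 = 9, so Cora's payoff is 9 + 59.40 = 68.40.

68.40 euros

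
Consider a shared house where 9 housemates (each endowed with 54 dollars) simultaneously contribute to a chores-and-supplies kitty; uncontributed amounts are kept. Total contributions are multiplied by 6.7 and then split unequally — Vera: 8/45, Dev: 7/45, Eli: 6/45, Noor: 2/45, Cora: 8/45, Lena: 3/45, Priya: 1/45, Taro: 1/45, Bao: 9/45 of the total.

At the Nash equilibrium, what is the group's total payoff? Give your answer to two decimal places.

Player j's private return per contributed unit is 6.7 × (j's share). Contributing is weakly dominant for j when that share is at least 1/6.7 = 0.1493, and contributing 0 is dominant otherwise.
Vera, Dev, Cora and Bao are above the threshold, contributing 54 each; the remaining 5 contribute 0. Total contributed: 216.
The chores-and-supplies kitty pays out 6.7 × 216 = 1447.20 in total (split across the unequal shares, but the aggregate is all that matters for the group sum).
The 5 free-riders keep 54 each, adding 270. Group total = 270 + 1447.20 = 1717.20.

1717.20 dollars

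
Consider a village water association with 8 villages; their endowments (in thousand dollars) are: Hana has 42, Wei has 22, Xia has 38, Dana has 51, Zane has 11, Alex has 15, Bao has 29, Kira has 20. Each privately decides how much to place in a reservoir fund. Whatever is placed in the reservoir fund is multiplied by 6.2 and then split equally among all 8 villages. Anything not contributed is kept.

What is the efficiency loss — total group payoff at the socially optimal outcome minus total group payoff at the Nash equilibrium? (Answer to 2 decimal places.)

1185.60 thousand dollars

The private return per contributed unit is 6.2/8 = 0.7750 < 1 for every player regardless of endowment, so the Nash equilibrium is zero contribution and the group total is Σ E_j = 42 + 22 + 38 + 51 + 11 + 15 + 29 + 20 = 228.
Each contributed unit returns 6.200 to the group, so the social optimum is full contribution by everyone: group total = 6.200 × 228 = 1413.60.
Efficiency loss = (6.200 − 1) × 228 = 1185.60.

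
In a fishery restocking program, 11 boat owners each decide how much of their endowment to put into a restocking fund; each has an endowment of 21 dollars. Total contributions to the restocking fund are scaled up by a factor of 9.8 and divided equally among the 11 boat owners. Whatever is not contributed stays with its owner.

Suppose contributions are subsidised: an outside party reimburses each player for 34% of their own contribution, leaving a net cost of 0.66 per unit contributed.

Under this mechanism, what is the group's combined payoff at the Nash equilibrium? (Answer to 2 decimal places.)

With the mechanism, a contributed unit returns (9.8/11) / 0.66 = 1.3499 per unit of net cost to the contributor — now above 1 — so contributing fully is weakly dominant for every player.
At the Nash equilibrium everyone contributes 21. Group total payoff = 11 × (21 × 0.34 + 9.8 × 21) = 2342.34.

2342.34 dollars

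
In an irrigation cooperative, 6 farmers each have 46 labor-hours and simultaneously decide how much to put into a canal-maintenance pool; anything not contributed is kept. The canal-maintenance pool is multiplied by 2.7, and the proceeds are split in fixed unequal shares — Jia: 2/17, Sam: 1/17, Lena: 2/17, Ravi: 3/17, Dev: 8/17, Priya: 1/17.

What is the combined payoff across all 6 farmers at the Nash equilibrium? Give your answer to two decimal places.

354.20 labor-hours

Each unit j contributes comes back to j as 2.7 × (j's share), so j prefers to contribute only if that share exceeds 1/2.7 = 0.3704; otherwise keeping the unit dominates.
Only Dev (8/17) clears that bar, contributing 46; the remaining 5 contribute 0. Total contributed: 46.
The canal-maintenance pool pays out 2.7 × 46 = 124.20 in total (split across the unequal shares, but the aggregate is all that matters for the group sum).
The 5 free-riders keep 46 each, adding 230. Group total = 230 + 124.20 = 354.20.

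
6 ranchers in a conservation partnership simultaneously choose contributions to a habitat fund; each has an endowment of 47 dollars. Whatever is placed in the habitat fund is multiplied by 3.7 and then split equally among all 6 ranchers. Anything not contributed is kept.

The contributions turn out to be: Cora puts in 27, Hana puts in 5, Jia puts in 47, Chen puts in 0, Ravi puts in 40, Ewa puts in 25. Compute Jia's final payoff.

88.80 dollars

Total contributed: 27 + 5 + 47 + 0 + 40 + 25 = 144.
Each receives 3.7 × 144 / 6 = 88.80 from the habitat fund.
Jia keeps 47 − 47 = 0, so Jia's payoff is 0 + 88.80 = 88.80.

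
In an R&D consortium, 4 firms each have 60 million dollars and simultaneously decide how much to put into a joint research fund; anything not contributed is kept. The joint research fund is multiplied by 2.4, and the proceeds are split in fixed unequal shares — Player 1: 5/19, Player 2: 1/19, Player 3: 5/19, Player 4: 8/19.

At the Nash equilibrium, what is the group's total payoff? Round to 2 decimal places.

324.00 million dollars

Each unit j contributes comes back to j as 2.4 × (j's share), so j prefers to contribute only if that share exceeds 1/2.4 = 0.4167; otherwise keeping the unit dominates.
The only share above 0.4167 is Player 4's 8/19, contributing 60; the remaining 3 contribute 0. Total contributed: 60.
The joint research fund pays out 2.4 × 60 = 144.00 in total (split across the unequal shares, but the aggregate is all that matters for the group sum).
The 3 free-riders keep 60 each, adding 180. Group total = 180 + 144.00 = 324.00.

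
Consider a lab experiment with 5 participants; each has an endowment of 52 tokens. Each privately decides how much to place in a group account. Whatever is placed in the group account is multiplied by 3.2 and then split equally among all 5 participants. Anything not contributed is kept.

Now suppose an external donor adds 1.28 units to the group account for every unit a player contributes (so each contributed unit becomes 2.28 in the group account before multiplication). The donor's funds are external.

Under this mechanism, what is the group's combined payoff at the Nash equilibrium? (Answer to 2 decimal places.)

Under the mechanism each unit contributed yields 3.2 × 2.28 / 5 = 1.4592 back to its contributor per unit of net cost, which exceeds 1, making full contribution the dominant choice for everyone.
So the Nash equilibrium is full contribution by all 5; the group earns 3.2 × 2.28 × 260 = 1896.96.

1896.96 tokens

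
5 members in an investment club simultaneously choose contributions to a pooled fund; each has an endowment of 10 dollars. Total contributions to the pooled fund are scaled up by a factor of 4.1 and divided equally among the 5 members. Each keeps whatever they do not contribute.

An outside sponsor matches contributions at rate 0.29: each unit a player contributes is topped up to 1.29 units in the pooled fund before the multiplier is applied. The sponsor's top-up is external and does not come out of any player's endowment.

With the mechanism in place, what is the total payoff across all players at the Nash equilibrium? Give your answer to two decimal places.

264.45 dollars

Under the mechanism each unit contributed yields 4.1 × 1.29 / 5 = 1.0578 back to its contributor per unit of net cost, which exceeds 1, making full contribution the dominant choice for everyone.
So the Nash equilibrium is full contribution by all 5; the group earns 4.1 × 1.29 × 50 = 264.45.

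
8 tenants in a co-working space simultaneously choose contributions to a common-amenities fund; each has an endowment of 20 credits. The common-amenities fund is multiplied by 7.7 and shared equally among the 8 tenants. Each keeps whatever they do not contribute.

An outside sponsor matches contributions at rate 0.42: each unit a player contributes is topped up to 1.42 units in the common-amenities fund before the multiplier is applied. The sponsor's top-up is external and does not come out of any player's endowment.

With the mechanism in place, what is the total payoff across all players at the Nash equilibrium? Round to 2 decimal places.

1749.44 credits

Under the mechanism each unit contributed yields 7.7 × 1.42 / 8 = 1.3668 back to its contributor per unit of net cost, which exceeds 1, making full contribution the dominant choice for everyone.
At the Nash equilibrium everyone contributes 20. Group total payoff = 7.7 × 1.42 × 160 = 1749.44.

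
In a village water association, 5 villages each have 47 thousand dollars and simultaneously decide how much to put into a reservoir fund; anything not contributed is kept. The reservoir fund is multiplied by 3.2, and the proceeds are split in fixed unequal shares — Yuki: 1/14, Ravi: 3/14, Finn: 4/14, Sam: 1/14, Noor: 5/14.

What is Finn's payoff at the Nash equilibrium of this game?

For player j, contributing a unit is worthwhile iff 3.2 × (j's share) ≥ 1, i.e. iff j's share is at least 0.3125.
Only Noor (5/14) clears that bar, contributing 47; the remaining 4 contribute 0. Total contributed: 47.
Finn keeps 47 and receives 3.2 × 47 × 4/14 = 42.97 from the reservoir fund, for a payoff of 89.97.

89.97 thousand dollars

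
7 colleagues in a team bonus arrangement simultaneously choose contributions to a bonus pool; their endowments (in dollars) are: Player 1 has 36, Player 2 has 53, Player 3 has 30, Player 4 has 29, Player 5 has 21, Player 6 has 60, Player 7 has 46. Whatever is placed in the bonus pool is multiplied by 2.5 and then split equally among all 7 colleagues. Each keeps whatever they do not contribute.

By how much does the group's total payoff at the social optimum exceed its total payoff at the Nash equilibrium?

412.50 dollars

The private return per contributed unit is 2.5/7 = 0.3571 < 1 for every player regardless of endowment, so the Nash equilibrium is zero contribution and the group total is Σ E_j = 36 + 53 + 30 + 29 + 21 + 60 + 46 = 275.
Each contributed unit returns 2.500 to the group, so the social optimum is full contribution by everyone: group total = 2.500 × 275 = 687.50.
Efficiency loss = (2.500 − 1) × 275 = 412.50.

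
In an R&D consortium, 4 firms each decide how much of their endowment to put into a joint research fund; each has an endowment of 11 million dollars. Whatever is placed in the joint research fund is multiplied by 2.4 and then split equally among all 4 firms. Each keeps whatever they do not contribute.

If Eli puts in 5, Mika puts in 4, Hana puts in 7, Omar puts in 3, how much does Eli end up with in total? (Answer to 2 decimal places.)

17.40 million dollars

Total contributed: 5 + 4 + 7 + 3 = 19.
Each receives 2.4 × 19 / 4 = 11.40 from the joint research fund.
Eli keeps 11 − 5 = 6, so Eli's payoff is 6 + 11.40 = 17.40.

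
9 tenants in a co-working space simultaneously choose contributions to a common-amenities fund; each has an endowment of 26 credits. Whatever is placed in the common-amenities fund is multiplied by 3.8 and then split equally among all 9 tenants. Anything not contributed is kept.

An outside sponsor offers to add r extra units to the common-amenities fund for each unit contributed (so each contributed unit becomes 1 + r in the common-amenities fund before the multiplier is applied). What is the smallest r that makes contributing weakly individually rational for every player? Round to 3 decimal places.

1.368

With matching at rate r, one contributed unit becomes (1 + r) in the common-amenities fund and returns 3.8 × (1 + r) / 9 to the contributor.
Setting this equal to 1: 1 + r = 9/3.8 = 2.3684.
So the minimum matching rate is r = 2.3684 − 1 = 1.368.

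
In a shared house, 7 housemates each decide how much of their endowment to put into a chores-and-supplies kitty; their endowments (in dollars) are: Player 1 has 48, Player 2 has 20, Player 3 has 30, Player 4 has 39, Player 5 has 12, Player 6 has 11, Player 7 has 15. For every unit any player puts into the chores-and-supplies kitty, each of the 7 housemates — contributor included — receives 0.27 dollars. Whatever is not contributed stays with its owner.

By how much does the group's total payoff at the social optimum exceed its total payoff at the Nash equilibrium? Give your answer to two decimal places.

155.75 dollars

The private return per contributed unit is 0.27 < 1 for everyone, so the Nash equilibrium is zero contribution and the group total is Σ E_j = 48 + 20 + 30 + 39 + 12 + 11 + 15 = 175.
Each contributed unit returns 1.890 to the group, so the social optimum is full contribution by everyone: group total = 1.890 × 175 = 330.75.
Efficiency loss = (1.890 − 1) × 175 = 155.75.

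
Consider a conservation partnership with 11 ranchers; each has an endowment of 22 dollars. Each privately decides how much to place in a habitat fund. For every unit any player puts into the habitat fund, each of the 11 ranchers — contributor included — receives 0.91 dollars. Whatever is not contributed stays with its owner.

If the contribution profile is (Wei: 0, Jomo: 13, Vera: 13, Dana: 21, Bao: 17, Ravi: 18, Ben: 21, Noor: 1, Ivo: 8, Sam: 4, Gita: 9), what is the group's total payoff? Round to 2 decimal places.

1368.25 dollars

Total contributed: 0 + 13 + 13 + 21 + 17 + 18 + 21 + 1 + 8 + 4 + 9 = 125; total kept: 11 × 22 − 125 = 117.
The habitat fund pays out 0.91 × 11 × 125 = 1251.25 in aggregate.
Group total = 117 + 1251.25 = 1368.25.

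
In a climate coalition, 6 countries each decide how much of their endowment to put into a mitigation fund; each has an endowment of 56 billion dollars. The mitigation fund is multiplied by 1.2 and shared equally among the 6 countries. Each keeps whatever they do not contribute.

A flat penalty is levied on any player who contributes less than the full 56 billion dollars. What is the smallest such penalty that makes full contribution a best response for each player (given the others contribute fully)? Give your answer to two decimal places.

Given the others contribute fully, the best deviation is to contribute 0 (any partial contribution still incurs the fine and gives up units whose private return 0.2000 is below 1).
Deviating from 56 to 0 saves 56 billion dollars but forfeits the deviator's share of the drop in the mitigation fund: 1.2/6 × 56 = 11.20.
So the deviation gain is 56 − 11.20 = 44.80, and the fine must be at least 44.80 billion dollars to wipe it out.

44.80 billion dollars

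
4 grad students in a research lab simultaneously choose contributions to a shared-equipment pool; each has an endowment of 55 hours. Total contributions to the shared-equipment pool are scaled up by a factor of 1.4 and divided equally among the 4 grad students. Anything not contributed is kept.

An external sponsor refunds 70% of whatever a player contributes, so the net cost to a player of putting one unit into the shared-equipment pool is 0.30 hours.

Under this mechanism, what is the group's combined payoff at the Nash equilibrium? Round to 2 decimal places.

With the mechanism, a contributed unit returns (1.4/4) / 0.30 = 1.1667 per unit of net cost to the contributor — now above 1 — so contributing fully is weakly dominant for every player.
So the Nash equilibrium is full contribution by all 4; the group earns 4 × (55 × 0.70 + 1.4 × 55) = 462.00.

462.00 hours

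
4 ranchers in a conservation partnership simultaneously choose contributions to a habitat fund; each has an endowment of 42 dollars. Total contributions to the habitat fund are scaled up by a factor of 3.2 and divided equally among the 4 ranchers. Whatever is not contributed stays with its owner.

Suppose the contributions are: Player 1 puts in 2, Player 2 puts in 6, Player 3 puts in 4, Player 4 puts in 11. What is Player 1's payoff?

58.40 dollars

Total contributed: 2 + 6 + 4 + 11 = 23.
Each receives 3.2 × 23 / 4 = 18.40 from the habitat fund.
Player 1 keeps 42 − 2 = 40, so Player 1's payoff is 40 + 18.40 = 58.40.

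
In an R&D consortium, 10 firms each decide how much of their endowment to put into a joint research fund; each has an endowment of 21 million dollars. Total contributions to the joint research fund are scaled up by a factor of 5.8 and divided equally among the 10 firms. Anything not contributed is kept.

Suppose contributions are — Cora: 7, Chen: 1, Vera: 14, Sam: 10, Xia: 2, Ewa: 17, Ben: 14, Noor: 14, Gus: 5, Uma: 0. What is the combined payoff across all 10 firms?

613.20 million dollars

Total contributed: 7 + 1 + 14 + 10 + 2 + 17 + 14 + 14 + 5 + 0 = 84; total kept: 10 × 21 − 84 = 126.
The joint research fund pays out 5.8 × 84 = 487.20 in aggregate.
Group total = 126 + 487.20 = 613.20.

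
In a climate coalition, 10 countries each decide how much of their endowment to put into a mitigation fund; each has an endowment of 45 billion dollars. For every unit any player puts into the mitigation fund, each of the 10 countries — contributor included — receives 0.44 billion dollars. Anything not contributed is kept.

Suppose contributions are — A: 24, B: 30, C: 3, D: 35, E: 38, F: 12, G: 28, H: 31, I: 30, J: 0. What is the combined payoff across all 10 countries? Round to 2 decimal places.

1235.40 billion dollars

Total contributed: 24 + 30 + 3 + 35 + 38 + 12 + 28 + 31 + 30 + 0 = 231; total kept: 10 × 45 − 231 = 219.
The mitigation fund pays out 0.44 × 10 × 231 = 1016.40 in aggregate.
Group total = 219 + 1016.40 = 1235.40.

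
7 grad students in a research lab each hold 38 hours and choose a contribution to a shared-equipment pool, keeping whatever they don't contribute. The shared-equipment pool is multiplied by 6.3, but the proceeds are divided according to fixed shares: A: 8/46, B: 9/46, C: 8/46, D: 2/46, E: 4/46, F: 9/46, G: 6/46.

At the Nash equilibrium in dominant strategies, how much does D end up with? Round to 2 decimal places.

79.63 hours

Player j's private return per contributed unit is 6.3 × (j's share). Contributing is weakly dominant for j when that share is at least 1/6.3 = 0.1587, and contributing 0 is dominant otherwise.
A, B, C and F are above the threshold, contributing 38 each; the remaining 3 contribute 0. Total contributed: 152.
D keeps 38 and receives 6.3 × 152 × 2/46 = 41.63 from the shared-equipment pool, for a payoff of 79.63.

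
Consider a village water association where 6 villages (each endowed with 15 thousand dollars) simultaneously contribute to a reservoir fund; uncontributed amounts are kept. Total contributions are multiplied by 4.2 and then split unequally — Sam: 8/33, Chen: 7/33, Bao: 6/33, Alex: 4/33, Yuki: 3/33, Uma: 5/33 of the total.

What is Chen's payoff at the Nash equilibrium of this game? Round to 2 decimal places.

For player j, contributing a unit is worthwhile iff 4.2 × (j's share) ≥ 1, i.e. iff j's share is at least 0.2381.
The only share above 0.2381 is Sam's 8/33, contributing 15; the remaining 5 contribute 0. Total contributed: 15.
Chen keeps 15 and receives 4.2 × 15 × 7/33 = 13.36 from the reservoir fund, for a payoff of 28.36.

28.36 thousand dollars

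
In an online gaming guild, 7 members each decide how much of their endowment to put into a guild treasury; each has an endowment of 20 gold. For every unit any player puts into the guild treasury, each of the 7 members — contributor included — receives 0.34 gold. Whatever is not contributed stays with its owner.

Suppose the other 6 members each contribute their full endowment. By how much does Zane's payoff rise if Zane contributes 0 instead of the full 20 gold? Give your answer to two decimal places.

13.20 gold

Switching from a contribution of 20 to 0 lets Zane keep an extra 20 gold, but lowers the guild treasury by 20, which costs Zane their own share of that drop: 0.34 × 20 = 6.80.
Net gain = 20 − 6.80 = 13.20. The private return per contributed unit (0.34) is below 1, so free-riding is indeed the best response regardless of what the others do.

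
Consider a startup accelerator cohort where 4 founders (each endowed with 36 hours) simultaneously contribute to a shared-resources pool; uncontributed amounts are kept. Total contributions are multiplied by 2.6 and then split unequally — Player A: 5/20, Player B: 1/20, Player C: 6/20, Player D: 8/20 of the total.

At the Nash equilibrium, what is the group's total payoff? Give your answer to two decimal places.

Each unit j contributes comes back to j as 2.6 × (j's share), so j prefers to contribute only if that share exceeds 1/2.6 = 0.3846; otherwise keeping the unit dominates.
Only Player D (8/20) clears that bar, contributing 36; the remaining 3 contribute 0. Total contributed: 36.
The shared-resources pool pays out 2.6 × 36 = 93.60 in total (split across the unequal shares, but the aggregate is all that matters for the group sum).
The 3 free-riders keep 36 each, adding 108. Group total = 108 + 93.60 = 201.60.

201.60 hours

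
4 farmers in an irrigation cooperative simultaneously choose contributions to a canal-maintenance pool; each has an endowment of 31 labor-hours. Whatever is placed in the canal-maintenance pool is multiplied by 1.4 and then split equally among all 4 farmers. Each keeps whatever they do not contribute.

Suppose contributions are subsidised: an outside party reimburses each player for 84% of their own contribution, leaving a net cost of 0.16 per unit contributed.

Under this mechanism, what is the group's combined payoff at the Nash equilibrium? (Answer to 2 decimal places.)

277.76 labor-hours

With the mechanism, a contributed unit returns (1.4/4) / 0.16 = 2.1875 per unit of net cost to the contributor — now above 1 — so contributing fully is weakly dominant for every player.
At the Nash equilibrium everyone contributes 31. Group total payoff = 4 × (31 × 0.84 + 1.4 × 31) = 277.76.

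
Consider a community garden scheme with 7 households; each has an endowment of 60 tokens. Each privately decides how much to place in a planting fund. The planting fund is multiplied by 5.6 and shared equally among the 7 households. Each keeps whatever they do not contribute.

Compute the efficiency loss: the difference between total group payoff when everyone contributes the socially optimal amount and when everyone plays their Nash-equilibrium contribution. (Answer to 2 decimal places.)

1932.00 tokens

Each contributed unit returns 5.6/7 = 0.8000 to its contributor — below 1 — so contributing 0 is dominant for every player. At the Nash equilibrium everyone keeps their 60, and the group total is 7 × 60 = 420.
Each contributed unit returns 5.600 to the group as a whole (0.8000 to each of 7 players), which exceeds 1, so the social optimum is full contribution: group total = 5.600 × 420 = 2352.00.
Efficiency loss = 2352.00 − 420 = 1932.00.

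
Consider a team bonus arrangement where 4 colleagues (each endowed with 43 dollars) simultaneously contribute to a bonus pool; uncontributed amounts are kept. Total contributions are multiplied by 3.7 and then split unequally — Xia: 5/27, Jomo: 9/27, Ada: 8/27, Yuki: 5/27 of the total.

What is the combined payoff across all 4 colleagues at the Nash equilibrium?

404.20 dollars

For player j, contributing a unit is worthwhile iff 3.7 × (j's share) ≥ 1, i.e. iff j's share is at least 0.2703.
The shares above 0.2703 belong to Jomo and Ada, contributing 43 each; the remaining 2 contribute 0. Total contributed: 86.
The bonus pool pays out 3.7 × 86 = 318.20 in total (split across the unequal shares, but the aggregate is all that matters for the group sum).
The 2 free-riders keep 43 each, adding 86. Group total = 86 + 318.20 = 404.20.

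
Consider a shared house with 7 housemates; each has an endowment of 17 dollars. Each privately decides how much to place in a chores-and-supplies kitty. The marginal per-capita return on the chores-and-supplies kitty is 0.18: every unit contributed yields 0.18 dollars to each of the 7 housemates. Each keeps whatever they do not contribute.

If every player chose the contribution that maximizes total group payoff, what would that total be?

Each contributed unit returns 1.260 to the group as a whole (0.18 to each of 7 players), which exceeds 1, so the social optimum is full contribution: group total = 1.260 × 119 = 149.94.

149.94 dollars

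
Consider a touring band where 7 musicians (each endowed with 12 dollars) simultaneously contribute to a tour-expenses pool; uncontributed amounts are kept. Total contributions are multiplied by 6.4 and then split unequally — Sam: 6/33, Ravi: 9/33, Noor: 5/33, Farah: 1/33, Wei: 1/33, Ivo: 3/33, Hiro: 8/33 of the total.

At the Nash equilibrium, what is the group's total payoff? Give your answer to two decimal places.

278.40 dollars

Each unit j contributes comes back to j as 6.4 × (j's share), so j prefers to contribute only if that share exceeds 1/6.4 = 0.1563; otherwise keeping the unit dominates.
Sam, Ravi and Hiro are above the threshold, contributing 12 each; the remaining 4 contribute 0. Total contributed: 36.
The tour-expenses pool pays out 6.4 × 36 = 230.40 in total (split across the unequal shares, but the aggregate is all that matters for the group sum).
The 4 free-riders keep 12 each, adding 48. Group total = 48 + 230.40 = 278.40.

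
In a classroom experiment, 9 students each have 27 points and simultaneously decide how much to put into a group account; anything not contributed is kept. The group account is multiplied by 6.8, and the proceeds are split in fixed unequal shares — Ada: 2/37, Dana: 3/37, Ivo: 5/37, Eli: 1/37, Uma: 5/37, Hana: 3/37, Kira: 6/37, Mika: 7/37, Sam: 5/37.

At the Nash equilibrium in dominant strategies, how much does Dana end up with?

56.77 points

For player j, contributing a unit is worthwhile iff 6.8 × (j's share) ≥ 1, i.e. iff j's share is at least 0.1471.
The shares above 0.1471 belong to Kira and Mika, contributing 27 each; the remaining 7 contribute 0. Total contributed: 54.
Dana keeps 27 and receives 6.8 × 54 × 3/37 = 29.77 from the group account, for a payoff of 56.77.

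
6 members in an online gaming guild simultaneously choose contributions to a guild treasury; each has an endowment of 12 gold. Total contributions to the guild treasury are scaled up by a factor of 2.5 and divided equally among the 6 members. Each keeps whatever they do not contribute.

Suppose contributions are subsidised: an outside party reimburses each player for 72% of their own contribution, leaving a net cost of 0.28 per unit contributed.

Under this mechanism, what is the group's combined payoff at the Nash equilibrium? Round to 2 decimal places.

231.84 gold

Under the mechanism each unit contributed yields (2.5/6) / 0.28 = 1.4881 back to its contributor per unit of net cost, which exceeds 1, making full contribution the dominant choice for everyone.
So the Nash equilibrium is full contribution by all 6; the group earns 6 × (12 × 0.72 + 2.5 × 12) = 231.84.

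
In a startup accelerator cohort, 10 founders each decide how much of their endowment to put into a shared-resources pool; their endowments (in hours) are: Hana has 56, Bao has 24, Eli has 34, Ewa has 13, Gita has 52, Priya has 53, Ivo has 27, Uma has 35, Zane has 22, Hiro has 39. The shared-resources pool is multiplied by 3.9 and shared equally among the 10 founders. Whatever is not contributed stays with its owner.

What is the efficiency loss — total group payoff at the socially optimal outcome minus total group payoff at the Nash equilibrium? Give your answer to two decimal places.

The private return per contributed unit is 3.9/10 = 0.3900 < 1 for every player regardless of endowment, so the Nash equilibrium is zero contribution and the group total is Σ E_j = 56 + 24 + 34 + 13 + 52 + 53 + 27 + 35 + 22 + 39 = 355.
Each contributed unit returns 3.900 to the group, so the social optimum is full contribution by everyone: group total = 3.900 × 355 = 1384.50.
Efficiency loss = (3.900 − 1) × 355 = 1029.50.

1029.50 hours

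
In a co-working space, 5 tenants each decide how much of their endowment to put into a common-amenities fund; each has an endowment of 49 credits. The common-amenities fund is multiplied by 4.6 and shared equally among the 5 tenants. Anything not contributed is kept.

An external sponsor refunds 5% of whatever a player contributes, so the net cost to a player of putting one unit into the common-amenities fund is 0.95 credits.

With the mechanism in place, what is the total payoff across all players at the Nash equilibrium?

The effective private return is (4.6/5) / 0.95 = 0.9684, which is still under 1, so the mechanism doesn't change anyone's dominant strategy: zero contribution.
Everyone keeps their endowment and the group total is 5 × 49 = 245.

245.00 credits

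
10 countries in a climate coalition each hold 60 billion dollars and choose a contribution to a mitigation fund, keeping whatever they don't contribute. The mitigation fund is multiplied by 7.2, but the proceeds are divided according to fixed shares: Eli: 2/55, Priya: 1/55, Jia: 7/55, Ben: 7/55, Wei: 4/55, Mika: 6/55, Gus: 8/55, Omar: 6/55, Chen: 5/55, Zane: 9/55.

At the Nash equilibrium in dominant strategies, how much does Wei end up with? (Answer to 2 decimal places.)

122.84 billion dollars

For player j, contributing a unit is worthwhile iff 7.2 × (j's share) ≥ 1, i.e. iff j's share is at least 0.1389.
Gus and Zane are above the threshold, contributing 60 each; the remaining 8 contribute 0. Total contributed: 120.
Wei keeps 60 and receives 7.2 × 120 × 4/55 = 62.84 from the mitigation fund, for a payoff of 122.84.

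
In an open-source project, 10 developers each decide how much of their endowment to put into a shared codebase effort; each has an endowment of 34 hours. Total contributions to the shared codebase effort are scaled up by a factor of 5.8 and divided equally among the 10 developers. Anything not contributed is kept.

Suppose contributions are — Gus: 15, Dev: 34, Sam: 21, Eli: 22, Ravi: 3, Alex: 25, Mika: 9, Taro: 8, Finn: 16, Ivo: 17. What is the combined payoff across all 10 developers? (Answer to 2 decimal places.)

Total contributed: 15 + 34 + 21 + 22 + 3 + 25 + 9 + 8 + 16 + 17 = 170; total kept: 10 × 34 − 170 = 170.
The shared codebase effort pays out 5.8 × 170 = 986.00 in aggregate.
Group total = 170 + 986.00 = 1156.00.

1156.00 hours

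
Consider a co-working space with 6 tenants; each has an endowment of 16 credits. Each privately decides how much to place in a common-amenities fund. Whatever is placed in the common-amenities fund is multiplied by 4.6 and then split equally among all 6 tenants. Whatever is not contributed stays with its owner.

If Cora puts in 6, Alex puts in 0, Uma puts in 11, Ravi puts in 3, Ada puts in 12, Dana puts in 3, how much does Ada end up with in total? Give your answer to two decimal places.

30.83 credits

Total contributed: 6 + 0 + 11 + 3 + 12 + 3 = 35.
Each receives 4.6 × 35 / 6 = 26.83 from the common-amenities fund.
Ada keeps 16 − 12 = 4, so Ada's payoff is 4 + 26.83 = 30.83.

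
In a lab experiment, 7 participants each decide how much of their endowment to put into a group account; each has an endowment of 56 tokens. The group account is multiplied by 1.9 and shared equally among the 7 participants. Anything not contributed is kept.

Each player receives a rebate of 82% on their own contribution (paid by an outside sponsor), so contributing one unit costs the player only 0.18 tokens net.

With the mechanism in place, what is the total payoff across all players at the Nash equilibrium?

1066.24 tokens

Under the mechanism each unit contributed yields (1.9/7) / 0.18 = 1.5079 back to its contributor per unit of net cost, which exceeds 1, making full contribution the dominant choice for everyone.
So the Nash equilibrium is full contribution by all 7; the group earns 7 × (56 × 0.82 + 1.9 × 56) = 1066.24.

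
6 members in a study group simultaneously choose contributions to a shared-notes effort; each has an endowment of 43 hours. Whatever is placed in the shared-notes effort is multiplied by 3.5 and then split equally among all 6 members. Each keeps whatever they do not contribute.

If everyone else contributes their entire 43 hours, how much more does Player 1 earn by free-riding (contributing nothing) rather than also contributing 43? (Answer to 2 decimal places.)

17.92 hours

Switching from a contribution of 43 to 0 lets Player 1 keep an extra 43 hours, but lowers the shared-notes effort by 43, which costs Player 1 their own share of that drop: 3.5/6 × 43 = 25.08.
Net gain = 43 − 25.08 = 17.92. The private return per contributed unit (0.5833) is below 1, so free-riding is indeed the best response regardless of what the others do.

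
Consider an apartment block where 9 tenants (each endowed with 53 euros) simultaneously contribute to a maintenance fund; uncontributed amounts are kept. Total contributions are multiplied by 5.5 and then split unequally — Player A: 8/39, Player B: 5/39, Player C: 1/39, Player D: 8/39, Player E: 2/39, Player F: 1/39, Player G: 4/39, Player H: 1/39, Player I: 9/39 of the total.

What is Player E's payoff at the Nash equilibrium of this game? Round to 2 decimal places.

97.85 euros

Player j's private return per contributed unit is 5.5 × (j's share). Contributing is weakly dominant for j when that share is at least 1/5.5 = 0.1818, and contributing 0 is dominant otherwise.
Player A, Player D and Player I clear that bar, contributing 53 each; the remaining 6 contribute 0. Total contributed: 159.
Player E keeps 53 and receives 5.5 × 159 × 2/39 = 44.85 from the maintenance fund, for a payoff of 97.85.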